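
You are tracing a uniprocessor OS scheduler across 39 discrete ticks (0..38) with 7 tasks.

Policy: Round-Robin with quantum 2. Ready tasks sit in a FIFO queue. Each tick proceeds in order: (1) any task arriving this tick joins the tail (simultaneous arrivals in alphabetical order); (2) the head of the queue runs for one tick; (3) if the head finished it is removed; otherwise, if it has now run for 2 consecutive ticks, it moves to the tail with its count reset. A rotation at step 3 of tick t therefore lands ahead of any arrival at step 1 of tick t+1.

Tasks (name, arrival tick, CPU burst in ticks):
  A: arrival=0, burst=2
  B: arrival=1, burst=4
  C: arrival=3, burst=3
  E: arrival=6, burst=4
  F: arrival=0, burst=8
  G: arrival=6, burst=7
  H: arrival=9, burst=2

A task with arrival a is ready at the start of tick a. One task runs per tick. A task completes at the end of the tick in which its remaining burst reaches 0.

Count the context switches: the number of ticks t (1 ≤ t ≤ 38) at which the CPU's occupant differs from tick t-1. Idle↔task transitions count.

context switches = 15

t=0: queue=[A,F] q_used=0 → run A
t=1: queue=[A,F,B] q_used=1 → run A
t=2: queue=[F,B] q_used=0 → run F
t=3: queue=[F,B,C] q_used=1 → run F
t=4: queue=[B,C,F] q_used=0 → run B
t=5: queue=[B,C,F] q_used=1 → run B
t=6: queue=[C,F,B,E,G] q_used=0 → run C
t=7: queue=[C,F,B,E,G] q_used=1 → run C
t=8: queue=[F,B,E,G,C] q_used=0 → run F
t=9: queue=[F,B,E,G,C,H] q_used=1 → run F
t=10: queue=[B,E,G,C,H,F] q_used=0 → run B
t=11: queue=[B,E,G,C,H,F] q_used=1 → run B
t=12: queue=[E,G,C,H,F] q_used=0 → run E
t=13: queue=[E,G,C,H,F] q_used=1 → run E
t=14: queue=[G,C,H,F,E] q_used=0 → run G
t=15: queue=[G,C,H,F,E] q_used=1 → run G
t=16: queue=[C,H,F,E,G] q_used=0 → run C
t=17: queue=[H,F,E,G] q_used=0 → run H
t=18: queue=[H,F,E,G] q_used=1 → run H
t=19: queue=[F,E,G] q_used=0 → run F
t=20: queue=[F,E,G] q_used=1 → run F
t=21: queue=[E,G,F] q_used=0 → run E
t=22: queue=[E,G,F] q_used=1 → run E
t=23: queue=[G,F] q_used=0 → run G
t=24: queue=[G,F] q_used=1 → run G
t=25: queue=[F,G] q_used=0 → run F
t=26: queue=[F,G] q_used=1 → run F
t=27: queue=[G] q_used=0 → run G
t=28: queue=[G] q_used=1 → run G
t=29: queue=[G] q_used=0 → run G
t=30: (idle)
t=31: (idle)
t=32: (idle)
t=33: (idle)
t=34: (idle)
t=35: (idle)
t=36: (idle)
t=37: (idle)
t=38: (idle)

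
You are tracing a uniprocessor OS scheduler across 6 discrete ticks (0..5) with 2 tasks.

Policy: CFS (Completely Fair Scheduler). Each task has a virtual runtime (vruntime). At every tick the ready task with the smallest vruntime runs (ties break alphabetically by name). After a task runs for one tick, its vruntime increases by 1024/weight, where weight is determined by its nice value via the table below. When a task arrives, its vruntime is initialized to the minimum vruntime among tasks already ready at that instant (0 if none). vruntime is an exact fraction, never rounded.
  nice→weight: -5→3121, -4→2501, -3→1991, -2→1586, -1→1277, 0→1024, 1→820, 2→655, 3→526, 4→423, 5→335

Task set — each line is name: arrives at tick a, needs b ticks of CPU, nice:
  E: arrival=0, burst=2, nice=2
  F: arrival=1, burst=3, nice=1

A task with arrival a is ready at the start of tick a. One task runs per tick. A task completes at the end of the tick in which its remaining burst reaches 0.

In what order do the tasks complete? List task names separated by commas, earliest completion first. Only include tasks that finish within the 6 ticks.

completion order = E, F

t=0: vr[E=0] → run E
t=1: vr[E=1024/655 F=1024/655] → run E
t=2: vr[F=1024/655] → run F
t=3: vr[F=15104/5371] → run F
t=4: vr[F=109056/26855] → run F
t=5: (idle)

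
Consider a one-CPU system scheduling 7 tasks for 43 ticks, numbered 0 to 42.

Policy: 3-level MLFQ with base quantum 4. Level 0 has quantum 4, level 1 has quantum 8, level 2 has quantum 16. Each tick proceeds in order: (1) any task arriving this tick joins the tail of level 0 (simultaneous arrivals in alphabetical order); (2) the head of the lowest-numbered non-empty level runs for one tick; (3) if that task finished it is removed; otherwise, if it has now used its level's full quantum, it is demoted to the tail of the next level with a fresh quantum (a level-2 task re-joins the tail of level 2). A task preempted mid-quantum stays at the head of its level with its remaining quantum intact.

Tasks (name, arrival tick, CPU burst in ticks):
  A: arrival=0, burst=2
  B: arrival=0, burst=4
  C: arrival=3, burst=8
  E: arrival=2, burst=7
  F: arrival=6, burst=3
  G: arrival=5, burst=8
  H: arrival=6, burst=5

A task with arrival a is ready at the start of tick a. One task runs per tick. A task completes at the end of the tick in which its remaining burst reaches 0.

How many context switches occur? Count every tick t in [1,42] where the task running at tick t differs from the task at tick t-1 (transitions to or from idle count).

context switches = 11

t=0: L0/L1/L2 = AB/-/- → run A
t=1: L0/L1/L2 = AB/-/- → run A
t=2: L0/L1/L2 = BE/-/- → run B
t=3: L0/L1/L2 = BEC/-/- → run B
t=4: L0/L1/L2 = BEC/-/- → run B
t=5: L0/L1/L2 = BECG/-/- → run B
t=6: L0/L1/L2 = ECGFH/-/- → run E
t=7: L0/L1/L2 = ECGFH/-/- → run E
t=8: L0/L1/L2 = ECGFH/-/- → run E
t=9: L0/L1/L2 = ECGFH/-/- → run E
t=10: L0/L1/L2 = CGFH/E/- → run C
t=11: L0/L1/L2 = CGFH/E/- → run C
t=12: L0/L1/L2 = CGFH/E/- → run C
t=13: L0/L1/L2 = CGFH/E/- → run C
t=14: L0/L1/L2 = GFH/EC/- → run G
t=15: L0/L1/L2 = GFH/EC/- → run G
t=16: L0/L1/L2 = GFH/EC/- → run G
t=17: L0/L1/L2 = GFH/EC/- → run G
t=18: L0/L1/L2 = FH/ECG/- → run F
t=19: L0/L1/L2 = FH/ECG/- → run F
t=20: L0/L1/L2 = FH/ECG/- → run F
t=21: L0/L1/L2 = H/ECG/- → run H
t=22: L0/L1/L2 = H/ECG/- → run H
t=23: L0/L1/L2 = H/ECG/- → run H
t=24: L0/L1/L2 = H/ECG/- → run H
t=25: L0/L1/L2 = -/ECGH/- → run E
t=26: L0/L1/L2 = -/ECGH/- → run E
t=27: L0/L1/L2 = -/ECGH/- → run E
t=28: L0/L1/L2 = -/CGH/- → run C
t=29: L0/L1/L2 = -/CGH/- → run C
t=30: L0/L1/L2 = -/CGH/- → run C
t=31: L0/L1/L2 = -/CGH/- → run C
t=32: L0/L1/L2 = -/GH/- → run G
t=33: L0/L1/L2 = -/GH/- → run G
t=34: L0/L1/L2 = -/GH/- → run G
t=35: L0/L1/L2 = -/GH/- → run G
t=36: L0/L1/L2 = -/H/- → run H
t=37: (idle)
t=38: (idle)
t=39: (idle)
t=40: (idle)
t=41: (idle)
t=42: (idle)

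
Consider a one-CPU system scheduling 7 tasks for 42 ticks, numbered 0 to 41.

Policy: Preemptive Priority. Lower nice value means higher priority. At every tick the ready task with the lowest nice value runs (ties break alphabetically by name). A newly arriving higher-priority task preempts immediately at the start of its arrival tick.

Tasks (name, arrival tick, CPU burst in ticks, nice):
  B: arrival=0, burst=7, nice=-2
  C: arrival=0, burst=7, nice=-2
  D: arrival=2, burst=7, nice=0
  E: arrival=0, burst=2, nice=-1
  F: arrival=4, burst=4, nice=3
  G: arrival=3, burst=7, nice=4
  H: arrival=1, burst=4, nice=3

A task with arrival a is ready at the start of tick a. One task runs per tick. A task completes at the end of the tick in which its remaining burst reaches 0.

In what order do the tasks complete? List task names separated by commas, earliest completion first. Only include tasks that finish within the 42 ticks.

completion order = B, C, E, D, F, H, G

t=0: ready={B,C,E} → run B
t=1: ready={B,C,E,H} → run B
t=2: ready={B,C,D,E,H} → run B
t=3: ready={B,C,D,E,G,H} → run B
t=4: ready={B,C,D,E,F,G,H} → run B
t=5: ready={B,C,D,E,F,G,H} → run B
t=6: ready={B,C,D,E,F,G,H} → run B
t=7: ready={C,D,E,F,G,H} → run C
t=8: ready={C,D,E,F,G,H} → run C
t=9: ready={C,D,E,F,G,H} → run C
t=10: ready={C,D,E,F,G,H} → run C
t=11: ready={C,D,E,F,G,H} → run C
t=12: ready={C,D,E,F,G,H} → run C
t=13: ready={C,D,E,F,G,H} → run C
t=14: ready={D,E,F,G,H} → run E
t=15: ready={D,E,F,G,H} → run E
t=16: ready={D,F,G,H} → run D
t=17: ready={D,F,G,H} → run D
t=18: ready={D,F,G,H} → run D
t=19: ready={D,F,G,H} → run D
t=20: ready={D,F,G,H} → run D
t=21: ready={D,F,G,H} → run D
t=22: ready={D,F,G,H} → run D
t=23: ready={F,G,H} → run F
t=24: ready={F,G,H} → run F
t=25: ready={F,G,H} → run F
t=26: ready={F,G,H} → run F
t=27: ready={G,H} → run H
t=28: ready={G,H} → run H
t=29: ready={G,H} → run H
t=30: ready={G,H} → run H
t=31: ready={G} → run G
t=32: ready={G} → run G
t=33: ready={G} → run G
t=34: ready={G} → run G
t=35: ready={G} → run G
t=36: ready={G} → run G
t=37: ready={G} → run G
t=38: (idle)
t=39: (idle)
t=40: (idle)
t=41: (idle)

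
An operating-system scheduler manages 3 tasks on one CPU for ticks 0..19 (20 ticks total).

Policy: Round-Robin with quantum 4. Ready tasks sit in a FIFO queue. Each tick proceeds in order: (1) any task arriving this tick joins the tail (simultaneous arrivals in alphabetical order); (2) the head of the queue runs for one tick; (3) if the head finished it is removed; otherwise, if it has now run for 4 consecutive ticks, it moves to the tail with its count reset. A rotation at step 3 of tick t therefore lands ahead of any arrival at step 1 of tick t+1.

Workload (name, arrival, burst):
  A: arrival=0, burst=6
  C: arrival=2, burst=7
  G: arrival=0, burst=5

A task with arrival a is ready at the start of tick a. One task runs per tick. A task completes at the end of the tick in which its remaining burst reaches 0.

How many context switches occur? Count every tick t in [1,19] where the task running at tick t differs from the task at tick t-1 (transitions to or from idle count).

context switches = 6

t=0: queue=[A,G] q_used=0 → run A
t=1: queue=[A,G] q_used=1 → run A
t=2: queue=[A,G,C] q_used=2 → run A
t=3: queue=[A,G,C] q_used=3 → run A
t=4: queue=[G,C,A] q_used=0 → run G
t=5: queue=[G,C,A] q_used=1 → run G
t=6: queue=[G,C,A] q_used=2 → run G
t=7: queue=[G,C,A] q_used=3 → run G
t=8: queue=[C,A,G] q_used=0 → run C
t=9: queue=[C,A,G] q_used=1 → run C
t=10: queue=[C,A,G] q_used=2 → run C
t=11: queue=[C,A,G] q_used=3 → run C
t=12: queue=[A,G,C] q_used=0 → run A
t=13: queue=[A,G,C] q_used=1 → run A
t=14: queue=[G,C] q_used=0 → run G
t=15: queue=[C] q_used=0 → run C
t=16: queue=[C] q_used=1 → run C
t=17: queue=[C] q_used=2 → run C
t=18: (idle)
t=19: (idle)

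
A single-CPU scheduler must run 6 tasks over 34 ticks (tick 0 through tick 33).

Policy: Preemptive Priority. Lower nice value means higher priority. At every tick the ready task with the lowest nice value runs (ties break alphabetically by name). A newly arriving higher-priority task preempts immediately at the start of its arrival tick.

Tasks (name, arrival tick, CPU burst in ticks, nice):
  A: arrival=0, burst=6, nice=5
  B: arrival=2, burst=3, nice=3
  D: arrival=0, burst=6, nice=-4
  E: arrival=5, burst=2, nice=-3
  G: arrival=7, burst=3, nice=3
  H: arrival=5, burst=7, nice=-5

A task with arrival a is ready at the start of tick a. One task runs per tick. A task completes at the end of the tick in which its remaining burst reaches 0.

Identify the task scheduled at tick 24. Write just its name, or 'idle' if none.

running at tick 24 = A

t=0: ready={A,D} → run D
t=1: ready={A,D} → run D
t=2: ready={A,B,D} → run D
t=3: ready={A,B,D} → run D
t=4: ready={A,B,D} → run D
t=5: ready={A,B,D,E,H} → run H
t=6: ready={A,B,D,E,H} → run H
t=7: ready={A,B,D,E,G,H} → run H
t=8: ready={A,B,D,E,G,H} → run H
t=9: ready={A,B,D,E,G,H} → run H
t=10: ready={A,B,D,E,G,H} → run H
t=11: ready={A,B,D,E,G,H} → run H
t=12: ready={A,B,D,E,G} → run D
t=13: ready={A,B,E,G} → run E
t=14: ready={A,B,E,G} → run E
t=15: ready={A,B,G} → run B
t=16: ready={A,B,G} → run B
t=17: ready={A,B,G} → run B
t=18: ready={A,G} → run G
t=19: ready={A,G} → run G
t=20: ready={A,G} → run G
t=21: ready={A} → run A
t=22: ready={A} → run A
t=23: ready={A} → run A
t=24: ready={A} → run A
t=25: ready={A} → run A
t=26: ready={A} → run A
t=27: (idle)
t=28: (idle)
t=29: (idle)
t=30: (idle)
t=31: (idle)
t=32: (idle)
t=33: (idle)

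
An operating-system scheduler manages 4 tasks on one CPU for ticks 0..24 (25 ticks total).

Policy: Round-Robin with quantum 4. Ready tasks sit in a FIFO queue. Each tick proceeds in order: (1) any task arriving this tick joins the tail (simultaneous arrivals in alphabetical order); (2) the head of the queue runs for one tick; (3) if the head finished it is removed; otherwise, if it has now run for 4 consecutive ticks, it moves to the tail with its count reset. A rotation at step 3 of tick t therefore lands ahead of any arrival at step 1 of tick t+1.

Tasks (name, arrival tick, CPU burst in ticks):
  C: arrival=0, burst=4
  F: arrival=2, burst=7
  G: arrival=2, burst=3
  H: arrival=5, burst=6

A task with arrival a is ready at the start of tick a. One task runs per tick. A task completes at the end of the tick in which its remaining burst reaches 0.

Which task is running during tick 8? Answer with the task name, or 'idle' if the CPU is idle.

t=0: queue=[C] q_used=0 → run C
t=1: queue=[C] q_used=1 → run C
t=2: queue=[C,F,G] q_used=2 → run C
t=3: queue=[C,F,G] q_used=3 → run C
t=4: queue=[F,G] q_used=0 → run F
t=5: queue=[F,G,H] q_used=1 → run F
t=6: queue=[F,G,H] q_used=2 → run F
t=7: queue=[F,G,H] q_used=3 → run F
t=8: queue=[G,H,F] q_used=0 → run G
t=9: queue=[G,H,F] q_used=1 → run G
t=10: queue=[G,H,F] q_used=2 → run G
t=11: queue=[H,F] q_used=0 → run H
t=12: queue=[H,F] q_used=1 → run H
t=13: queue=[H,F] q_used=2 → run H
t=14: queue=[H,F] q_used=3 → run H
t=15: queue=[F,H] q_used=0 → run F
t=16: queue=[F,H] q_used=1 → run F
t=17: queue=[F,H] q_used=2 → run F
t=18: queue=[H] q_used=0 → run H
t=19: queue=[H] q_used=1 → run H
t=20: (idle)
t=21: (idle)
t=22: (idle)
t=23: (idle)
t=24: (idle)

running at tick 8 = G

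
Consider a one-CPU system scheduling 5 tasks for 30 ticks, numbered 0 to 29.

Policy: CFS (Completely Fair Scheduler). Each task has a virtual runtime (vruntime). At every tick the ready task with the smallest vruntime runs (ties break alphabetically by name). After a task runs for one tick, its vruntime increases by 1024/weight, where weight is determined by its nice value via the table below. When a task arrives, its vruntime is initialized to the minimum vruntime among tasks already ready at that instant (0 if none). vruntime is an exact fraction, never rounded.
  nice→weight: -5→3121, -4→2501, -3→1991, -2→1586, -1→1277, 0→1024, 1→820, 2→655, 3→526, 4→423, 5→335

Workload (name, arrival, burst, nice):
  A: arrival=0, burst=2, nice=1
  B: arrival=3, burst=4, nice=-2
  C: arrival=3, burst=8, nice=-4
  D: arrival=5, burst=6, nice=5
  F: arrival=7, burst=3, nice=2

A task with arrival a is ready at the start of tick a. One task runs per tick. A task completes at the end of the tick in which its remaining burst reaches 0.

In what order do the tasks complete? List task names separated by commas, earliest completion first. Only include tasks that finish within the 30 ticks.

completion order = A, B, C, F, D

t=0: vr[A=0] → run A
t=1: vr[A=256/205] → run A
t=2: (idle)
t=3: vr[B=0 C=0] → run B
t=4: vr[B=512/793 C=0] → run C
t=5: vr[B=512/793 C=1024/2501 D=1024/2501] → run C
t=6: vr[B=512/793 C=2048/2501 D=1024/2501] → run D
t=7: vr[B=512/793 C=2048/2501 D=2904064/837835 F=512/793] → run B
t=8: vr[B=1024/793 C=2048/2501 D=2904064/837835 F=512/793] → run F
t=9: vr[B=1024/793 C=2048/2501 D=2904064/837835 F=1147392/519415] → run C
t=10: vr[B=1024/793 C=3072/2501 D=2904064/837835 F=1147392/519415] → run C
t=11: vr[B=1024/793 C=4096/2501 D=2904064/837835 F=1147392/519415] → run B
t=12: vr[B=1536/793 C=4096/2501 D=2904064/837835 F=1147392/519415] → run C
t=13: vr[B=1536/793 C=5120/2501 D=2904064/837835 F=1147392/519415] → run B
t=14: vr[C=5120/2501 D=2904064/837835 F=1147392/519415] → run C
t=15: vr[C=6144/2501 D=2904064/837835 F=1147392/519415] → run F
t=16: vr[C=6144/2501 D=2904064/837835 F=1959424/519415] → run C
t=17: vr[C=7168/2501 D=2904064/837835 F=1959424/519415] → run C
t=18: vr[D=2904064/837835 F=1959424/519415] → run D
t=19: vr[D=5465088/837835 F=1959424/519415] → run F
t=20: vr[D=5465088/837835] → run D
t=21: vr[D=8026112/837835] → run D
t=22: vr[D=10587136/837835] → run D
t=23: vr[D=2629632/167567] → run D
t=24: (idle)
t=25: (idle)
t=26: (idle)
t=27: (idle)
t=28: (idle)
t=29: (idle)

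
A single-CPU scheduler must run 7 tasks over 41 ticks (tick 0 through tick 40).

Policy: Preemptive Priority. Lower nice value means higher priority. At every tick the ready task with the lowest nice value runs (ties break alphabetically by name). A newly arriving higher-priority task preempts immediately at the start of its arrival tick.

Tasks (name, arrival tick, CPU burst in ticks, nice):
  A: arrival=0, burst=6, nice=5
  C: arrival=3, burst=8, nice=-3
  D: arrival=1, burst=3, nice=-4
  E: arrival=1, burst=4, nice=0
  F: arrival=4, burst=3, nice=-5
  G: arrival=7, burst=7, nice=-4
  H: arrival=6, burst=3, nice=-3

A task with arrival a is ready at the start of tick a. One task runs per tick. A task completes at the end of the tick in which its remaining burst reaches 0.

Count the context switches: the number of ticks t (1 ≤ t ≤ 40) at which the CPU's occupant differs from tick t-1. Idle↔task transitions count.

context switches = 8

t=0: ready={A} → run A
t=1: ready={A,D,E} → run D
t=2: ready={A,D,E} → run D
t=3: ready={A,C,D,E} → run D
t=4: ready={A,C,E,F} → run F
t=5: ready={A,C,E,F} → run F
t=6: ready={A,C,E,F,H} → run F
t=7: ready={A,C,E,G,H} → run G
t=8: ready={A,C,E,G,H} → run G
t=9: ready={A,C,E,G,H} → run G
t=10: ready={A,C,E,G,H} → run G
t=11: ready={A,C,E,G,H} → run G
t=12: ready={A,C,E,G,H} → run G
t=13: ready={A,C,E,G,H} → run G
t=14: ready={A,C,E,H} → run C
t=15: ready={A,C,E,H} → run C
t=16: ready={A,C,E,H} → run C
t=17: ready={A,C,E,H} → run C
t=18: ready={A,C,E,H} → run C
t=19: ready={A,C,E,H} → run C
t=20: ready={A,C,E,H} → run C
t=21: ready={A,C,E,H} → run C
t=22: ready={A,E,H} → run H
t=23: ready={A,E,H} → run H
t=24: ready={A,E,H} → run H
t=25: ready={A,E} → run E
t=26: ready={A,E} → run E
t=27: ready={A,E} → run E
t=28: ready={A,E} → run E
t=29: ready={A} → run A
t=30: ready={A} → run A
t=31: ready={A} → run A
t=32: ready={A} → run A
t=33: ready={A} → run A
t=34: (idle)
t=35: (idle)
t=36: (idle)
t=37: (idle)
t=38: (idle)
t=39: (idle)
t=40: (idle)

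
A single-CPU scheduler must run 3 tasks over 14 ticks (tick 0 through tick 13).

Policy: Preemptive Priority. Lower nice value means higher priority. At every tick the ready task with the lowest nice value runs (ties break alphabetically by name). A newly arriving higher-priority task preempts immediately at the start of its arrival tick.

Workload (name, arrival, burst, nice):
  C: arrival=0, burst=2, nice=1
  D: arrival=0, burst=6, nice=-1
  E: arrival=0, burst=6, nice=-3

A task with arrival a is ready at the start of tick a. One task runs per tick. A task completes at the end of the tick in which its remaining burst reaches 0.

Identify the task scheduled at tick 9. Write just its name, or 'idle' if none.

running at tick 9 = D

t=0: ready={C,D,E} → run E
t=1: ready={C,D,E} → run E
t=2: ready={C,D,E} → run E
t=3: ready={C,D,E} → run E
t=4: ready={C,D,E} → run E
t=5: ready={C,D,E} → run E
t=6: ready={C,D} → run D
t=7: ready={C,D} → run D
t=8: ready={C,D} → run D
t=9: ready={C,D} → run D
t=10: ready={C,D} → run D
t=11: ready={C,D} → run D
t=12: ready={C} → run C
t=13: ready={C} → run C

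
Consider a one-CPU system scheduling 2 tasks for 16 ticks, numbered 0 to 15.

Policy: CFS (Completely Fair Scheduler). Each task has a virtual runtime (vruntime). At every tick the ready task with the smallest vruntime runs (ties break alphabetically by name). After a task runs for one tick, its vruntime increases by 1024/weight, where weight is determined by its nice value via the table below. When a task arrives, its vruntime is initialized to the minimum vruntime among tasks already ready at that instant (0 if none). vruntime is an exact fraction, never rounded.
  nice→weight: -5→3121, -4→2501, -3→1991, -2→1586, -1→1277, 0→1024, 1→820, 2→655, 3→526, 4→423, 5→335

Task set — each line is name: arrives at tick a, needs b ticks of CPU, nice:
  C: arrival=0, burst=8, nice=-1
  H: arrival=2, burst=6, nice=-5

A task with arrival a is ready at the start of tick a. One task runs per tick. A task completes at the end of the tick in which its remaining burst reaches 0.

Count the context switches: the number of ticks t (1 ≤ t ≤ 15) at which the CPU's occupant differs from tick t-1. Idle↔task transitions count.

context switches = 7

t=0: vr[C=0] → run C
t=1: vr[C=1024/1277] → run C
t=2: vr[C=2048/1277 H=2048/1277] → run C
t=3: vr[C=3072/1277 H=2048/1277] → run H
t=4: vr[C=3072/1277 H=7699456/3985517] → run H
t=5: vr[C=3072/1277 H=9007104/3985517] → run H
t=6: vr[C=3072/1277 H=10314752/3985517] → run C
t=7: vr[C=4096/1277 H=10314752/3985517] → run H
t=8: vr[C=4096/1277 H=11622400/3985517] → run H
t=9: vr[C=4096/1277 H=12930048/3985517] → run C
t=10: vr[C=5120/1277 H=12930048/3985517] → run H
t=11: vr[C=5120/1277] → run C
t=12: vr[C=6144/1277] → run C
t=13: vr[C=7168/1277] → run C
t=14: (idle)
t=15: (idle)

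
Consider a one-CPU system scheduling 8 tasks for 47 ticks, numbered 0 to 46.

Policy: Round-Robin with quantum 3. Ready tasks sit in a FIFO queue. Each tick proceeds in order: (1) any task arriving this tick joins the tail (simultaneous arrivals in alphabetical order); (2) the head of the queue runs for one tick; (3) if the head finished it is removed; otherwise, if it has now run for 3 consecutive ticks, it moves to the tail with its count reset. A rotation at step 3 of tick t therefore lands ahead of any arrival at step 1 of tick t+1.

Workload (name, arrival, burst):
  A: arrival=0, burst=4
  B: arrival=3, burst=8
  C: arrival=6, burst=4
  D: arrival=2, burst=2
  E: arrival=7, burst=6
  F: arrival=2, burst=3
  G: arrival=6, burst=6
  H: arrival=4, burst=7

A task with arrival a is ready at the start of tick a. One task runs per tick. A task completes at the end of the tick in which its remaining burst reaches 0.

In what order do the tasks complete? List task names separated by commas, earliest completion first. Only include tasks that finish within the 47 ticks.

t=0: queue=[A] q_used=0 → run A
t=1: queue=[A] q_used=1 → run A
t=2: queue=[A,D,F] q_used=2 → run A
t=3: queue=[D,F,A,B] q_used=0 → run D
t=4: queue=[D,F,A,B,H] q_used=1 → run D
t=5: queue=[F,A,B,H] q_used=0 → run F
t=6: queue=[F,A,B,H,C,G] q_used=1 → run F
t=7: queue=[F,A,B,H,C,G,E] q_used=2 → run F
t=8: queue=[A,B,H,C,G,E] q_used=0 → run A
t=9: queue=[B,H,C,G,E] q_used=0 → run B
t=10: queue=[B,H,C,G,E] q_used=1 → run B
t=11: queue=[B,H,C,G,E] q_used=2 → run B
t=12: queue=[H,C,G,E,B] q_used=0 → run H
t=13: queue=[H,C,G,E,B] q_used=1 → run H
t=14: queue=[H,C,G,E,B] q_used=2 → run H
t=15: queue=[C,G,E,B,H] q_used=0 → run C
t=16: queue=[C,G,E,B,H] q_used=1 → run C
t=17: queue=[C,G,E,B,H] q_used=2 → run C
t=18: queue=[G,E,B,H,C] q_used=0 → run G
t=19: queue=[G,E,B,H,C] q_used=1 → run G
t=20: queue=[G,E,B,H,C] q_used=2 → run G
t=21: queue=[E,B,H,C,G] q_used=0 → run E
t=22: queue=[E,B,H,C,G] q_used=1 → run E
t=23: queue=[E,B,H,C,G] q_used=2 → run E
t=24: queue=[B,H,C,G,E] q_used=0 → run B
t=25: queue=[B,H,C,G,E] q_used=1 → run B
t=26: queue=[B,H,C,G,E] q_used=2 → run B
t=27: queue=[H,C,G,E,B] q_used=0 → run H
t=28: queue=[H,C,G,E,B] q_used=1 → run H
t=29: queue=[H,C,G,E,B] q_used=2 → run H
t=30: queue=[C,G,E,B,H] q_used=0 → run C
t=31: queue=[G,E,B,H] q_used=0 → run G
t=32: queue=[G,E,B,H] q_used=1 → run G
t=33: queue=[G,E,B,H] q_used=2 → run G
t=34: queue=[E,B,H] q_used=0 → run E
t=35: queue=[E,B,H] q_used=1 → run E
t=36: queue=[E,B,H] q_used=2 → run E
t=37: queue=[B,H] q_used=0 → run B
t=38: queue=[B,H] q_used=1 → run B
t=39: queue=[H] q_used=0 → run H
t=40: (idle)
t=41: (idle)
t=42: (idle)
t=43: (idle)
t=44: (idle)
t=45: (idle)
t=46: (idle)

completion order = D, F, A, C, G, E, B, H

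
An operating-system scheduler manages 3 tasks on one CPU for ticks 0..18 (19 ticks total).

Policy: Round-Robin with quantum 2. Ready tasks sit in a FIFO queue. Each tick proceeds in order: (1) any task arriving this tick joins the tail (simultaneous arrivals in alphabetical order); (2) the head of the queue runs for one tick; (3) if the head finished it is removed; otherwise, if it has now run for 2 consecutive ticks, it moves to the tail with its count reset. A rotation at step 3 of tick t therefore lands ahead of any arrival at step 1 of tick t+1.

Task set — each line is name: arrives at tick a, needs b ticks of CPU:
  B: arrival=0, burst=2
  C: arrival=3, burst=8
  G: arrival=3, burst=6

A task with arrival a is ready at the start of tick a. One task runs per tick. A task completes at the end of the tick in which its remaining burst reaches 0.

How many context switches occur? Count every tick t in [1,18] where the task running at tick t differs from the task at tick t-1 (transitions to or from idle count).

t=0: queue=[B] q_used=0 → run B
t=1: queue=[B] q_used=1 → run B
t=2: (idle)
t=3: queue=[C,G] q_used=0 → run C
t=4: queue=[C,G] q_used=1 → run C
t=5: queue=[G,C] q_used=0 → run G
t=6: queue=[G,C] q_used=1 → run G
t=7: queue=[C,G] q_used=0 → run C
t=8: queue=[C,G] q_used=1 → run C
t=9: queue=[G,C] q_used=0 → run G
t=10: queue=[G,C] q_used=1 → run G
t=11: queue=[C,G] q_used=0 → run C
t=12: queue=[C,G] q_used=1 → run C
t=13: queue=[G,C] q_used=0 → run G
t=14: queue=[G,C] q_used=1 → run G
t=15: queue=[C] q_used=0 → run C
t=16: queue=[C] q_used=1 → run C
t=17: (idle)
t=18: (idle)

context switches = 9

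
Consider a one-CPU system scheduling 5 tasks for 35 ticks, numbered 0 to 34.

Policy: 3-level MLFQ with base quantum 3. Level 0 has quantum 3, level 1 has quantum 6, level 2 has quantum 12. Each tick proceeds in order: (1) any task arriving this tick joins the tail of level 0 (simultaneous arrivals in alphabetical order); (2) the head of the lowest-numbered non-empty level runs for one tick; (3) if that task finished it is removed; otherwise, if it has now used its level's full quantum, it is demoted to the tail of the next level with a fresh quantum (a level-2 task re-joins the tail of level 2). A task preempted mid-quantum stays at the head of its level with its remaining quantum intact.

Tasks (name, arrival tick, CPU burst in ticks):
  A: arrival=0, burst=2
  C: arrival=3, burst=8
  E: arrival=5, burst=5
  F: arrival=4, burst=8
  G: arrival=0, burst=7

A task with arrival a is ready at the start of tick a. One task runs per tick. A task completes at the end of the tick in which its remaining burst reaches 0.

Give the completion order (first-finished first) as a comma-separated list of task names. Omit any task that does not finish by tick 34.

completion order = A, G, C, F, E

t=0: L0/L1/L2 = AG/-/- → run A
t=1: L0/L1/L2 = AG/-/- → run A
t=2: L0/L1/L2 = G/-/- → run G
t=3: L0/L1/L2 = GC/-/- → run G
t=4: L0/L1/L2 = GCF/-/- → run G
t=5: L0/L1/L2 = CFE/G/- → run C
t=6: L0/L1/L2 = CFE/G/- → run C
t=7: L0/L1/L2 = CFE/G/- → run C
t=8: L0/L1/L2 = FE/GC/- → run F
t=9: L0/L1/L2 = FE/GC/- → run F
t=10: L0/L1/L2 = FE/GC/- → run F
t=11: L0/L1/L2 = E/GCF/- → run E
t=12: L0/L1/L2 = E/GCF/- → run E
t=13: L0/L1/L2 = E/GCF/- → run E
t=14: L0/L1/L2 = -/GCFE/- → run G
t=15: L0/L1/L2 = -/GCFE/- → run G
t=16: L0/L1/L2 = -/GCFE/- → run G
t=17: L0/L1/L2 = -/GCFE/- → run G
t=18: L0/L1/L2 = -/CFE/- → run C
t=19: L0/L1/L2 = -/CFE/- → run C
t=20: L0/L1/L2 = -/CFE/- → run C
t=21: L0/L1/L2 = -/CFE/- → run C
t=22: L0/L1/L2 = -/CFE/- → run C
t=23: L0/L1/L2 = -/FE/- → run F
t=24: L0/L1/L2 = -/FE/- → run F
t=25: L0/L1/L2 = -/FE/- → run F
t=26: L0/L1/L2 = -/FE/- → run F
t=27: L0/L1/L2 = -/FE/- → run F
t=28: L0/L1/L2 = -/E/- → run E
t=29: L0/L1/L2 = -/E/- → run E
t=30: (idle)
t=31: (idle)
t=32: (idle)
t=33: (idle)
t=34: (idle)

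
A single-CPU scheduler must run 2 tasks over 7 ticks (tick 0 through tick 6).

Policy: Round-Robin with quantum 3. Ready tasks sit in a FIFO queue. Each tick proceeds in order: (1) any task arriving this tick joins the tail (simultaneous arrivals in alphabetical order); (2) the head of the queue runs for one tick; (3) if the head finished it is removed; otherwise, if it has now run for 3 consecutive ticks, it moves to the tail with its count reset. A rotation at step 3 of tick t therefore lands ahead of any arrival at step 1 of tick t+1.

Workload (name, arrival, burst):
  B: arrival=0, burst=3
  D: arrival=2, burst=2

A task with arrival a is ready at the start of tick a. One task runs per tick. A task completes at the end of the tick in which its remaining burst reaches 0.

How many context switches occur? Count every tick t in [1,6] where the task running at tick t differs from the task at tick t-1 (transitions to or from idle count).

t=0: queue=[B] q_used=0 → run B
t=1: queue=[B] q_used=1 → run B
t=2: queue=[B,D] q_used=2 → run B
t=3: queue=[D] q_used=0 → run D
t=4: queue=[D] q_used=1 → run D
t=5: (idle)
t=6: (idle)

context switches = 2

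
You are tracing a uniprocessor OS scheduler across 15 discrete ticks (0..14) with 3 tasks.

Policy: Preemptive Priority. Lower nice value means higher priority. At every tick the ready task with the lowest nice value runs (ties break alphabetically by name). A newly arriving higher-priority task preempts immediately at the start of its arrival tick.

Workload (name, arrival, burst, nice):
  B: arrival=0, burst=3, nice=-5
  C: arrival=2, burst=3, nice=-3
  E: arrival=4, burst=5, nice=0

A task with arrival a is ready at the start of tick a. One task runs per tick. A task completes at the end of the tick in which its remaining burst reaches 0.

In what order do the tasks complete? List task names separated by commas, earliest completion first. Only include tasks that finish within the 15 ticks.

completion order = B, C, E

t=0: ready={B} → run B
t=1: ready={B} → run B
t=2: ready={B,C} → run B
t=3: ready={C} → run C
t=4: ready={C,E} → run C
t=5: ready={C,E} → run C
t=6: ready={E} → run E
t=7: ready={E} → run E
t=8: ready={E} → run E
t=9: ready={E} → run E
t=10: ready={E} → run E
t=11: (idle)
t=12: (idle)
t=13: (idle)
t=14: (idle)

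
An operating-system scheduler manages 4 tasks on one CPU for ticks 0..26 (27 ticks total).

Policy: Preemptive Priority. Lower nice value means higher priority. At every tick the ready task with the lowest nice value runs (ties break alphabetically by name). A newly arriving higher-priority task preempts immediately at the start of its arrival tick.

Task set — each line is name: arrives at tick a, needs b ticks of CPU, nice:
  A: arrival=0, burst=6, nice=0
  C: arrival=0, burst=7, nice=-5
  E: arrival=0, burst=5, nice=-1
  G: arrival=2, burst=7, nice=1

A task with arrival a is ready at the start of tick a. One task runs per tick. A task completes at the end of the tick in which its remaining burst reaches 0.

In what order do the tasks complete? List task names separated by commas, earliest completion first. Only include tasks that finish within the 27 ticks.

t=0: ready={A,C,E} → run C
t=1: ready={A,C,E} → run C
t=2: ready={A,C,E,G} → run C
t=3: ready={A,C,E,G} → run C
t=4: ready={A,C,E,G} → run C
t=5: ready={A,C,E,G} → run C
t=6: ready={A,C,E,G} → run C
t=7: ready={A,E,G} → run E
t=8: ready={A,E,G} → run E
t=9: ready={A,E,G} → run E
t=10: ready={A,E,G} → run E
t=11: ready={A,E,G} → run E
t=12: ready={A,G} → run A
t=13: ready={A,G} → run A
t=14: ready={A,G} → run A
t=15: ready={A,G} → run A
t=16: ready={A,G} → run A
t=17: ready={A,G} → run A
t=18: ready={G} → run G
t=19: ready={G} → run G
t=20: ready={G} → run G
t=21: ready={G} → run G
t=22: ready={G} → run G
t=23: ready={G} → run G
t=24: ready={G} → run G
t=25: (idle)
t=26: (idle)

completion order = C, E, A, G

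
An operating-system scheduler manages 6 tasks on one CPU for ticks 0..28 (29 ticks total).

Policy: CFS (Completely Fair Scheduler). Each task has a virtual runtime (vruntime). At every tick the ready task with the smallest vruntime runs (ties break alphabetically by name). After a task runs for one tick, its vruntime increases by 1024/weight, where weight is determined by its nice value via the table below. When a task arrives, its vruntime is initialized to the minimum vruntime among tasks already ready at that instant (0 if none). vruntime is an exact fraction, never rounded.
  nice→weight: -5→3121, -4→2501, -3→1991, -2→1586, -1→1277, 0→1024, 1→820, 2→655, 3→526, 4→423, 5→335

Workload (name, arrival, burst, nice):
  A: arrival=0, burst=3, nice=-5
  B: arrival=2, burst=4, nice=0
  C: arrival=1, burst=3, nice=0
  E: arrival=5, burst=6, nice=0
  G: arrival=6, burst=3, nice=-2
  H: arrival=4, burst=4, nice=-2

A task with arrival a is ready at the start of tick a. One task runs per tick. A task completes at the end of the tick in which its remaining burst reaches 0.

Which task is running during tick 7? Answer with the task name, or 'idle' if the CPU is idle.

running at tick 7 = H

t=0: vr[A=0] → run A
t=1: vr[A=1024/3121 C=1024/3121] → run A
t=2: vr[A=2048/3121 B=1024/3121 C=1024/3121] → run B
t=3: vr[A=2048/3121 B=4145/3121 C=1024/3121] → run C
t=4: vr[A=2048/3121 B=4145/3121 C=4145/3121 H=2048/3121] → run A
t=5: vr[B=4145/3121 C=4145/3121 E=2048/3121 H=2048/3121] → run E
t=6: vr[B=4145/3121 C=4145/3121 E=5169/3121 G=2048/3121 H=2048/3121] → run G
t=7: vr[B=4145/3121 C=4145/3121 E=5169/3121 G=3222016/2474953 H=2048/3121] → run H
t=8: vr[B=4145/3121 C=4145/3121 E=5169/3121 G=3222016/2474953 H=3222016/2474953] → run G
t=9: vr[B=4145/3121 C=4145/3121 E=5169/3121 G=4819968/2474953 H=3222016/2474953] → run H
t=10: vr[B=4145/3121 C=4145/3121 E=5169/3121 G=4819968/2474953 H=4819968/2474953] → run B
t=11: vr[B=7266/3121 C=4145/3121 E=5169/3121 G=4819968/2474953 H=4819968/2474953] → run C
t=12: vr[B=7266/3121 C=7266/3121 E=5169/3121 G=4819968/2474953 H=4819968/2474953] → run E
t=13: vr[B=7266/3121 C=7266/3121 E=8290/3121 G=4819968/2474953 H=4819968/2474953] → run G
t=14: vr[B=7266/3121 C=7266/3121 E=8290/3121 H=4819968/2474953] → run H
t=15: vr[B=7266/3121 C=7266/3121 E=8290/3121 H=6417920/2474953] → run B
t=16: vr[B=10387/3121 C=7266/3121 E=8290/3121 H=6417920/2474953] → run C
t=17: vr[B=10387/3121 E=8290/3121 H=6417920/2474953] → run H
t=18: vr[B=10387/3121 E=8290/3121] → run E
t=19: vr[B=10387/3121 E=11411/3121] → run B
t=20: vr[E=11411/3121] → run E
t=21: vr[E=14532/3121] → run E
t=22: vr[E=17653/3121] → run E
t=23: (idle)
t=24: (idle)
t=25: (idle)
t=26: (idle)
t=27: (idle)
t=28: (idle)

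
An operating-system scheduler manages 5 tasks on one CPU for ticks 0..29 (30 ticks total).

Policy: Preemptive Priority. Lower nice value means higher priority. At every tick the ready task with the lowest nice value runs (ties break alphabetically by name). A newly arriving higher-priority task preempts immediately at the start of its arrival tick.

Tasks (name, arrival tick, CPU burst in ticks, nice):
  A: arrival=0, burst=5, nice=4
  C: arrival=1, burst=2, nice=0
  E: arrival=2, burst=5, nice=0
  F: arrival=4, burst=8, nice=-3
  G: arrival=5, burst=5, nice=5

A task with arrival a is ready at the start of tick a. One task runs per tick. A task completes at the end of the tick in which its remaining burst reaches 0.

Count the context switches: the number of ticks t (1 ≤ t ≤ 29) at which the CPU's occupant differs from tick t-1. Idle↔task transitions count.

t=0: ready={A} → run A
t=1: ready={A,C} → run C
t=2: ready={A,C,E} → run C
t=3: ready={A,E} → run E
t=4: ready={A,E,F} → run F
t=5: ready={A,E,F,G} → run F
t=6: ready={A,E,F,G} → run F
t=7: ready={A,E,F,G} → run F
t=8: ready={A,E,F,G} → run F
t=9: ready={A,E,F,G} → run F
t=10: ready={A,E,F,G} → run F
t=11: ready={A,E,F,G} → run F
t=12: ready={A,E,G} → run E
t=13: ready={A,E,G} → run E
t=14: ready={A,E,G} → run E
t=15: ready={A,E,G} → run E
t=16: ready={A,G} → run A
t=17: ready={A,G} → run A
t=18: ready={A,G} → run A
t=19: ready={A,G} → run A
t=20: ready={G} → run G
t=21: ready={G} → run G
t=22: ready={G} → run G
t=23: ready={G} → run G
t=24: ready={G} → run G
t=25: (idle)
t=26: (idle)
t=27: (idle)
t=28: (idle)
t=29: (idle)

context switches = 7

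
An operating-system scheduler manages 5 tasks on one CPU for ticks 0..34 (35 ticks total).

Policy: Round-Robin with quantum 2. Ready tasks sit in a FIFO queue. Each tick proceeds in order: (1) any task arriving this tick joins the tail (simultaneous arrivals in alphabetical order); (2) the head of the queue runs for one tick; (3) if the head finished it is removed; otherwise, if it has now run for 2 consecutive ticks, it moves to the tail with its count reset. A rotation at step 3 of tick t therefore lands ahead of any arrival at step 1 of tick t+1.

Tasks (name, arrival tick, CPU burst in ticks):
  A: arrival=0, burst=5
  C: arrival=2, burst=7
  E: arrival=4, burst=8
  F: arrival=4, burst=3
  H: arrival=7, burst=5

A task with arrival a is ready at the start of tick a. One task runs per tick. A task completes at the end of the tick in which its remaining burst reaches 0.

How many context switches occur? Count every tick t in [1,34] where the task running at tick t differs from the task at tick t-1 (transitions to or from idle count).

context switches = 15

t=0: queue=[A] q_used=0 → run A
t=1: queue=[A] q_used=1 → run A
t=2: queue=[A,C] q_used=0 → run A
t=3: queue=[A,C] q_used=1 → run A
t=4: queue=[C,A,E,F] q_used=0 → run C
t=5: queue=[C,A,E,F] q_used=1 → run C
t=6: queue=[A,E,F,C] q_used=0 → run A
t=7: queue=[E,F,C,H] q_used=0 → run E
t=8: queue=[E,F,C,H] q_used=1 → run E
t=9: queue=[F,C,H,E] q_used=0 → run F
t=10: queue=[F,C,H,E] q_used=1 → run F
t=11: queue=[C,H,E,F] q_used=0 → run C
t=12: queue=[C,H,E,F] q_used=1 → run C
t=13: queue=[H,E,F,C] q_used=0 → run H
t=14: queue=[H,E,F,C] q_used=1 → run H
t=15: queue=[E,F,C,H] q_used=0 → run E
t=16: queue=[E,F,C,H] q_used=1 → run E
t=17: queue=[F,C,H,E] q_used=0 → run F
t=18: queue=[C,H,E] q_used=0 → run C
t=19: queue=[C,H,E] q_used=1 → run C
t=20: queue=[H,E,C] q_used=0 → run H
t=21: queue=[H,E,C] q_used=1 → run H
t=22: queue=[E,C,H] q_used=0 → run E
t=23: queue=[E,C,H] q_used=1 → run E
t=24: queue=[C,H,E] q_used=0 → run C
t=25: queue=[H,E] q_used=0 → run H
t=26: queue=[E] q_used=0 → run E
t=27: queue=[E] q_used=1 → run E
t=28: (idle)
t=29: (idle)
t=30: (idle)
t=31: (idle)
t=32: (idle)
t=33: (idle)
t=34: (idle)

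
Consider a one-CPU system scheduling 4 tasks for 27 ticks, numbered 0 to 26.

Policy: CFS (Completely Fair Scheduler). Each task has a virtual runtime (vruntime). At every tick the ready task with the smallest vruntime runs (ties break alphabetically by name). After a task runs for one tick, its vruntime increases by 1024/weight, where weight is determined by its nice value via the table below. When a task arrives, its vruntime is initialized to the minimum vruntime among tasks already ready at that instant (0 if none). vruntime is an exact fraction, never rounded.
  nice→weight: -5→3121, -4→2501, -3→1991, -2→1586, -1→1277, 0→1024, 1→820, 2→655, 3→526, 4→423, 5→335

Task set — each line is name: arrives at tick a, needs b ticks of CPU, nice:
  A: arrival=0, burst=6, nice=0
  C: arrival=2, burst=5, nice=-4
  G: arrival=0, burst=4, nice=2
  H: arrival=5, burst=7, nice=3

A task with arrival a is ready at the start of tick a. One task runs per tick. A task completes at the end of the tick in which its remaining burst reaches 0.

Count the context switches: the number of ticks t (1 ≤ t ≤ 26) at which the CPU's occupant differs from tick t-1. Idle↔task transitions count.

context switches = 16

t=0: vr[A=0 G=0] → run A
t=1: vr[A=1 G=0] → run G
t=2: vr[A=1 C=1 G=1024/655] → run A
t=3: vr[A=2 C=1 G=1024/655] → run C
t=4: vr[A=2 C=3525/2501 G=1024/655] → run C
t=5: vr[A=2 C=4549/2501 G=1024/655 H=1024/655] → run G
t=6: vr[A=2 C=4549/2501 G=2048/655 H=1024/655] → run H
t=7: vr[A=2 C=4549/2501 G=2048/655 H=604672/172265] → run C
t=8: vr[A=2 C=5573/2501 G=2048/655 H=604672/172265] → run A
t=9: vr[A=3 C=5573/2501 G=2048/655 H=604672/172265] → run C
t=10: vr[A=3 C=6597/2501 G=2048/655 H=604672/172265] → run C
t=11: vr[A=3 G=2048/655 H=604672/172265] → run A
t=12: vr[A=4 G=2048/655 H=604672/172265] → run G
t=13: vr[A=4 G=3072/655 H=604672/172265] → run H
t=14: vr[A=4 G=3072/655 H=940032/172265] → run A
t=15: vr[A=5 G=3072/655 H=940032/172265] → run G
t=16: vr[A=5 H=940032/172265] → run A
t=17: vr[H=940032/172265] → run H
t=18: vr[H=1275392/172265] → run H
t=19: vr[H=1610752/172265] → run H
t=20: vr[H=1946112/172265] → run H
t=21: vr[H=2281472/172265] → run H
t=22: (idle)
t=23: (idle)
t=24: (idle)
t=25: (idle)
t=26: (idle)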